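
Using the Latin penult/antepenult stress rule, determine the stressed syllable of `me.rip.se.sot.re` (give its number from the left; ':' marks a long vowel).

4

Classical Latin: stress the penult if heavy (long vowel or closed), else the antepenult.
Weights: 3 se L, 4 sot H, 5 re L.
The penult (syllable 4, sot) is heavy, so it takes stress.
Stress on syllable 4: me.rip.se.ˈsot.re.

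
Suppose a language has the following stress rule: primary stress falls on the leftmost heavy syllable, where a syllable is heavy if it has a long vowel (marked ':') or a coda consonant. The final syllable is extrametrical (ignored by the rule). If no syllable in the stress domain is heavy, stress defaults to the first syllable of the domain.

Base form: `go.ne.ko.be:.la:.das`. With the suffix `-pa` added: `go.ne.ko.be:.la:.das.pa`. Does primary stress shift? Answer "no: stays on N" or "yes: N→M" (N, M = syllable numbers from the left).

Base `go.ne.ko.be:.la:.das` (6 syllables):
  The final syllable (6, das) is extrametrical; the stress domain is syllables 1–5.
  Weights: 1 go L, 2 ne L, 3 ko L, 4 be: H, 5 la: H.
  Heavy syllables in the domain: 4, 5. The leftmost is syllable 4 (be:).
  → primary stress on syllable 4.
Suffixed `go.ne.ko.be:.la:.das.pa` (7 syllables):
  The final syllable (7, pa) is extrametrical; the stress domain is syllables 1–6.
  Weights: 1 go L, 2 ne L, 3 ko L, 4 be: H, 5 la: H, 6 das H.
  Heavy syllables in the domain: 4, 5, 6. The leftmost is syllable 4 (be:).
  → primary stress on syllable 4.

no: stays on 4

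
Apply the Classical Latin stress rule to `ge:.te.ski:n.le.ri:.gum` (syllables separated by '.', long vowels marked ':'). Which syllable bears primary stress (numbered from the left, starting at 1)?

5

Classical Latin: stress the penult if heavy (long vowel or closed), else the antepenult.
Weights: 4 le L, 5 ri: H, 6 gum H.
The penult (syllable 5, ri:) is heavy, so it takes stress.
Stress on syllable 5: ge:.te.ski:n.le.ˈri:.gum.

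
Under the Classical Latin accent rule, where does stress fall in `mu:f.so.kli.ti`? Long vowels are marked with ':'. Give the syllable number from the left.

2

Classical Latin: stress the penult if heavy (long vowel or closed), else the antepenult.
Weights: 2 so L, 3 kli L, 4 ti L.
The penult (syllable 3, kli) is light, so stress falls on the antepenult (syllable 2, so).
Stress on syllable 2: mu:f.ˈso.kli.ti.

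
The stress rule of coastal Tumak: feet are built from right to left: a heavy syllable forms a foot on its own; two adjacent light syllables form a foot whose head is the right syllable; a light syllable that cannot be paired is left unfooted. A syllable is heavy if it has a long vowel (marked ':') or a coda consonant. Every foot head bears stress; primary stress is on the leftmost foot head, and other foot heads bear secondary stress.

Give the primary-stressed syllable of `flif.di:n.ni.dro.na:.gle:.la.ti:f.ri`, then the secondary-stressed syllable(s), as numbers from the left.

primary 1, secondary 2, 4, 5, 6, 8

Weights: 1 flif H, 2 di:n H, 3 ni L, 4 dro L, 5 na: H, 6 gle: H, 7 la L, 8 ti:f H, 9 ri L.
Parse right to left (heavy = foot alone; LL = one foot; stranded L unfooted): (ˈflif) (ˈdi:n) (ni.ˈdro) (ˈna:) (ˈgle:) la (ˈti:f) ri.
Foot heads: 1, 2, 4, 5, 6, 8.
Primary stress on the leftmost head = syllable 1.
Secondary stress on 2, 4, 5, 6, 8: ˈflif.ˌdi:n.ni.ˌdro.ˌna:.ˌgle:.la.ˌti:f.ri.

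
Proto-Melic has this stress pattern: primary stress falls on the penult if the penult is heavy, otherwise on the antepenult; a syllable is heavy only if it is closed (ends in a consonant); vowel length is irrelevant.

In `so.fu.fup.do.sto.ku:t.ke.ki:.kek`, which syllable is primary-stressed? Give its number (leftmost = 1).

Weights: 7 ke L, 8 ki: L, 9 kek H.
The penult (syllable 8, ki:) is light, so stress falls on the antepenult (syllable 7, ke).
Primary stress: syllable 7 → so.fu.fup.do.sto.ku:t.ˈke.ki:.kek.

7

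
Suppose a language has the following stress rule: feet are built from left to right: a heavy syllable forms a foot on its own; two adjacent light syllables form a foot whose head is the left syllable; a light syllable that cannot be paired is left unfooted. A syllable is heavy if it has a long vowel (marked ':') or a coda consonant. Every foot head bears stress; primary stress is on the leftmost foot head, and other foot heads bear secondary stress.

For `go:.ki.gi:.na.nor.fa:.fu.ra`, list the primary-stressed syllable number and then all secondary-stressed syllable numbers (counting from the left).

Weights: 1 go: H, 2 ki L, 3 gi: H, 4 na L, 5 nor H, 6 fa: H, 7 fu L, 8 ra L.
Parse left to right (heavy = foot alone; LL = one foot; stranded L unfooted): (ˈgo:) ki (ˈgi:) na (ˈnor) (ˈfa:) (ˈfu.ra).
Foot heads: 1, 3, 5, 6, 7.
Primary stress on the leftmost head = syllable 1.
Secondary stress on 3, 5, 6, 7: ˈgo:.ki.ˌgi:.na.ˌnor.ˌfa:.ˌfu.ra.

primary 1, secondary 3, 5, 6, 7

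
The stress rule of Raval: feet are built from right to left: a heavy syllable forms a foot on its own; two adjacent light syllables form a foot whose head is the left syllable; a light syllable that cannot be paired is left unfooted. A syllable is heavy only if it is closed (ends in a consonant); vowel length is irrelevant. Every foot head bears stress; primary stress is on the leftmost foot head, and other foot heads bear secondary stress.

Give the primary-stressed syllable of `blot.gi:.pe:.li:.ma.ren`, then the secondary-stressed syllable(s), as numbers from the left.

Weights: 1 blot H, 2 gi: L, 3 pe: L, 4 li: L, 5 ma L, 6 ren H.
Parse right to left (heavy = foot alone; LL = one foot; stranded L unfooted): (ˈblot) (ˈgi:.pe:) (ˈli:.ma) (ˈren).
Foot heads: 1, 2, 4, 6.
Primary stress on the leftmost head = syllable 1.
Secondary stress on 2, 4, 6: ˈblot.ˌgi:.pe:.ˌli:.ma.ˌren.

primary 1, secondary 2, 4, 6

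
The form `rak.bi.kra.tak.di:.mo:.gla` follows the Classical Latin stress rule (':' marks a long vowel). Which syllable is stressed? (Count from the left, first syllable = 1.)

Classical Latin: stress the penult if heavy (long vowel or closed), else the antepenult.
Weights: 5 di: H, 6 mo: H, 7 gla L.
The penult (syllable 6, mo:) is heavy, so it takes stress.
Stress on syllable 6: rak.bi.kra.tak.di:.ˈmo:.gla.

6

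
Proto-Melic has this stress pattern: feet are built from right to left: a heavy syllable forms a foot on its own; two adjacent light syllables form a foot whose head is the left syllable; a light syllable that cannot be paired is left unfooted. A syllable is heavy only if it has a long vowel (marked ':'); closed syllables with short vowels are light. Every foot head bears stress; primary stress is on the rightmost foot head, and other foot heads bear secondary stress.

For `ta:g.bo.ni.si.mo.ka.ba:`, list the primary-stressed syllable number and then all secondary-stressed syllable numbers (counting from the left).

primary 7, secondary 1, 3, 5

Weights: 1 ta:g H, 2 bo L, 3 ni L, 4 si L, 5 mo L, 6 ka L, 7 ba: H.
Parse right to left (heavy = foot alone; LL = one foot; stranded L unfooted): (ˈta:g) bo (ˈni.si) (ˈmo.ka) (ˈba:).
Foot heads: 1, 3, 5, 7.
Primary stress on the rightmost head = syllable 7.
Secondary stress on 1, 3, 5: ˌta:g.bo.ˌni.si.ˌmo.ka.ˈba:.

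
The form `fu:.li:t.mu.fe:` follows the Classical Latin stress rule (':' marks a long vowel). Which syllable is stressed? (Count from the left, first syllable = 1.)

2

Classical Latin: stress the penult if heavy (long vowel or closed), else the antepenult.
Weights: 2 li:t H, 3 mu L, 4 fe: H.
The penult (syllable 3, mu) is light, so stress falls on the antepenult (syllable 2, li:t).
Stress on syllable 2: fu:.ˈli:t.mu.fe:.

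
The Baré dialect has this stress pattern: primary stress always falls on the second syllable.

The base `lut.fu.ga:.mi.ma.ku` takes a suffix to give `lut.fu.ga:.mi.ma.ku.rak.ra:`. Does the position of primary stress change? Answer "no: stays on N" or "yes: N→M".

no: stays on 2

Base `lut.fu.ga:.mi.ma.ku` (6 syllables):
  The word has 6 syllables; the second syllable is syllable 2 (fu).
  → primary stress on syllable 2.
Suffixed `lut.fu.ga:.mi.ma.ku.rak.ra:` (8 syllables):
  The word has 8 syllables; the second syllable is syllable 2 (fu).
  → primary stress on syllable 2.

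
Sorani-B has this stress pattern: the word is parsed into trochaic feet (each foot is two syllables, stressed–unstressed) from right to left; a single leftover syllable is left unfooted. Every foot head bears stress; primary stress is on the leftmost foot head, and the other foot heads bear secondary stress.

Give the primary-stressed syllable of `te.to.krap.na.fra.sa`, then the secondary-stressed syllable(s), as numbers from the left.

Parse right to left into trochaic (ˈσσ) feet: (ˈte.to) (ˈkrap.na) (ˈfra.sa).
Foot heads (stressed positions): 1, 3, 5.
End Rule Leftmost: primary stress on the leftmost head = syllable 1.
Secondary stress on 3, 5: ˈte.to.ˌkrap.na.ˌfra.sa.

primary 1, secondary 3, 5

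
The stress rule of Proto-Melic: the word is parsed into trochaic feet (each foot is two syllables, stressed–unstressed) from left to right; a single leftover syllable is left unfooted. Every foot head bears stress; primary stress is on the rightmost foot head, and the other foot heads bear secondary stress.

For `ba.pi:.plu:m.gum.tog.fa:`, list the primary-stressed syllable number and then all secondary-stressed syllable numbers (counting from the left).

Parse left to right into trochaic (ˈσσ) feet: (ˈba.pi:) (ˈplu:m.gum) (ˈtog.fa:).
Foot heads (stressed positions): 1, 3, 5.
End Rule Rightmost: primary stress on the rightmost head = syllable 5.
Secondary stress on 1, 3: ˌba.pi:.ˌplu:m.gum.ˈtog.fa:.

primary 5, secondary 1, 3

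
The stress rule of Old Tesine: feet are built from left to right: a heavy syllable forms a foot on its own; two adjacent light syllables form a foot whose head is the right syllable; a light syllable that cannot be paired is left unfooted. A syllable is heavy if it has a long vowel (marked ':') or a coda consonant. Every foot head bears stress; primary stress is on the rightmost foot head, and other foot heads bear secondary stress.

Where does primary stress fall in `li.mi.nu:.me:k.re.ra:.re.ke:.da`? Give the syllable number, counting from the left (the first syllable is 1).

8

Weights: 1 li L, 2 mi L, 3 nu: H, 4 me:k H, 5 re L, 6 ra: H, 7 re L, 8 ke: H, 9 da L.
Parse left to right (heavy = foot alone; LL = one foot; stranded L unfooted): (li.ˈmi) (ˈnu:) (ˈme:k) re (ˈra:) re (ˈke:) da.
Foot heads: 2, 3, 4, 6, 8.
Primary stress on the rightmost head = syllable 8.
Primary stress: syllable 8 → li.mi.nu:.me:k.re.ra:.re.ˈke:.da.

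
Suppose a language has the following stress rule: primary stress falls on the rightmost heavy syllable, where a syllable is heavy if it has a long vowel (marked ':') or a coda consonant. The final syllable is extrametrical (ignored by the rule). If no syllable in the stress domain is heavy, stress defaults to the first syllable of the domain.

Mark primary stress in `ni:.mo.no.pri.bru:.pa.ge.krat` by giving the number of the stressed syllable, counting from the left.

The final syllable (8, krat) is extrametrical; the stress domain is syllables 1–7.
Weights: 1 ni: H, 2 mo L, 3 no L, 4 pri L, 5 bru: H, 6 pa L, 7 ge L.
Heavy syllables in the domain: 1, 5. The rightmost is syllable 5 (bru:).
Primary stress: syllable 5 → ni:.mo.no.pri.ˈbru:.pa.ge.krat.

5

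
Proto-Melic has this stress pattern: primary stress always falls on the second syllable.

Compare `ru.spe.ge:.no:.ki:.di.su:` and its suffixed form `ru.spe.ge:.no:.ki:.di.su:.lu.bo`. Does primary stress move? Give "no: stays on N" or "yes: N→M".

no: stays on 2

Base `ru.spe.ge:.no:.ki:.di.su:` (7 syllables):
  The word has 7 syllables; the second syllable is syllable 2 (spe).
  → primary stress on syllable 2.
Suffixed `ru.spe.ge:.no:.ki:.di.su:.lu.bo` (9 syllables):
  The word has 9 syllables; the second syllable is syllable 2 (spe).
  → primary stress on syllable 2.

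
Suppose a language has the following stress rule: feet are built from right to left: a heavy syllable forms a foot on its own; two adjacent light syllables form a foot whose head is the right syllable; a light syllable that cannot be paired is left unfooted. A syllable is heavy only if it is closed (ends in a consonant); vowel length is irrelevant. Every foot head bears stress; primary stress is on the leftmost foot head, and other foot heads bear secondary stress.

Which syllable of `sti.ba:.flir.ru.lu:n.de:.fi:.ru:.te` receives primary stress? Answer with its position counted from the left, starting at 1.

Weights: 1 sti L, 2 ba: L, 3 flir H, 4 ru L, 5 lu:n H, 6 de: L, 7 fi: L, 8 ru: L, 9 te L.
Parse right to left (heavy = foot alone; LL = one foot; stranded L unfooted): (sti.ˈba:) (ˈflir) ru (ˈlu:n) (de:.ˈfi:) (ru:.ˈte).
Foot heads: 2, 3, 5, 7, 9.
Primary stress on the leftmost head = syllable 2.
Primary stress: syllable 2 → sti.ˈba:.flir.ru.lu:n.de:.fi:.ru:.te.

2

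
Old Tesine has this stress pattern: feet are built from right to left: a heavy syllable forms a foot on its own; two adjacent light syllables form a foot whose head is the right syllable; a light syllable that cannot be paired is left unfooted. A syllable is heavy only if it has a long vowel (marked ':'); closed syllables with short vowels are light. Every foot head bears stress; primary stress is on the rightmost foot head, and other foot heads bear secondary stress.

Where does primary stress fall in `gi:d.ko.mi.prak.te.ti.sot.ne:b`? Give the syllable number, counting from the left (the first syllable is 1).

8

Weights: 1 gi:d H, 2 ko L, 3 mi L, 4 prak L, 5 te L, 6 ti L, 7 sot L, 8 ne:b H.
Parse right to left (heavy = foot alone; LL = one foot; stranded L unfooted): (ˈgi:d) (ko.ˈmi) (prak.ˈte) (ti.ˈsot) (ˈne:b).
Foot heads: 1, 3, 5, 7, 8.
Primary stress on the rightmost head = syllable 8.
Primary stress: syllable 8 → gi:d.ko.mi.prak.te.ti.sot.ˈne:b.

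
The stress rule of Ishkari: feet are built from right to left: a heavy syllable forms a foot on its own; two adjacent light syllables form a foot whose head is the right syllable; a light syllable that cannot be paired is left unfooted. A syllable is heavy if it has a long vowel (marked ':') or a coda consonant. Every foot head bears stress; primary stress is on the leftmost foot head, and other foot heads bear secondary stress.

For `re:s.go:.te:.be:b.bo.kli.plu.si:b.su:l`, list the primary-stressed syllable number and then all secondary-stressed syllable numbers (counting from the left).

primary 1, secondary 2, 3, 4, 7, 8, 9

Weights: 1 re:s H, 2 go: H, 3 te: H, 4 be:b H, 5 bo L, 6 kli L, 7 plu L, 8 si:b H, 9 su:l H.
Parse right to left (heavy = foot alone; LL = one foot; stranded L unfooted): (ˈre:s) (ˈgo:) (ˈte:) (ˈbe:b) bo (kli.ˈplu) (ˈsi:b) (ˈsu:l).
Foot heads: 1, 2, 3, 4, 7, 8, 9.
Primary stress on the leftmost head = syllable 1.
Secondary stress on 2, 3, 4, 7, 8, 9: ˈre:s.ˌgo:.ˌte:.ˌbe:b.bo.kli.ˌplu.ˌsi:b.ˌsu:l.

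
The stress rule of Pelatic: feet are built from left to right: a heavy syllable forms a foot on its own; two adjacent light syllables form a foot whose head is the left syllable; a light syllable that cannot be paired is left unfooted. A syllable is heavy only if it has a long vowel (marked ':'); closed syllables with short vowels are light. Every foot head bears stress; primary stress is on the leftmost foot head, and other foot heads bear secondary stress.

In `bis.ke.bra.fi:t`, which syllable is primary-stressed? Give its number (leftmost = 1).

1

Weights: 1 bis L, 2 ke L, 3 bra L, 4 fi:t H.
Parse left to right (heavy = foot alone; LL = one foot; stranded L unfooted): (ˈbis.ke) bra (ˈfi:t).
Foot heads: 1, 4.
Primary stress on the leftmost head = syllable 1.
Primary stress: syllable 1 → ˈbis.ke.bra.fi:t.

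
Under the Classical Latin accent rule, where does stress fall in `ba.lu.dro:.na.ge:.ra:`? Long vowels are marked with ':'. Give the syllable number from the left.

Classical Latin: stress the penult if heavy (long vowel or closed), else the antepenult.
Weights: 4 na L, 5 ge: H, 6 ra: H.
The penult (syllable 5, ge:) is heavy, so it takes stress.
Stress on syllable 5: ba.lu.dro:.na.ˈge:.ra:.

5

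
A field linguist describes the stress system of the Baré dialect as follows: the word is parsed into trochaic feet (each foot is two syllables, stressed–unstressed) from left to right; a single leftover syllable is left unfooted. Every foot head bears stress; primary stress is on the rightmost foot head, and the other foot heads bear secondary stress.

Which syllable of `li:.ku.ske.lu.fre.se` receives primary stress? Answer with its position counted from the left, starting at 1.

Parse left to right into trochaic (ˈσσ) feet: (ˈli:.ku) (ˈske.lu) (ˈfre.se).
Foot heads (stressed positions): 1, 3, 5.
End Rule Rightmost: primary stress on the rightmost head = syllable 5.
Primary stress: syllable 5 → li:.ku.ske.lu.ˈfre.se.

5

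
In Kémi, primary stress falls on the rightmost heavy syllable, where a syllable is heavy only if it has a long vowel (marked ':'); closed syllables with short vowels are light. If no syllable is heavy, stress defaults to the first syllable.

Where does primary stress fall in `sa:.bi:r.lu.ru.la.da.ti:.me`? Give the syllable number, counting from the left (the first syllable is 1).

Weights: 1 sa: H, 2 bi:r H, 3 lu L, 4 ru L, 5 la L, 6 da L, 7 ti: H, 8 me L.
Heavy syllables in the domain: 1, 2, 7. The rightmost is syllable 7 (ti:).
Primary stress: syllable 7 → sa:.bi:r.lu.ru.la.da.ˈti:.me.

7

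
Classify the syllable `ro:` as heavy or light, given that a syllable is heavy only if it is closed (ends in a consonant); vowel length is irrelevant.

`ro:`: long vowel, open (no coda). Open (no coda) → light.

light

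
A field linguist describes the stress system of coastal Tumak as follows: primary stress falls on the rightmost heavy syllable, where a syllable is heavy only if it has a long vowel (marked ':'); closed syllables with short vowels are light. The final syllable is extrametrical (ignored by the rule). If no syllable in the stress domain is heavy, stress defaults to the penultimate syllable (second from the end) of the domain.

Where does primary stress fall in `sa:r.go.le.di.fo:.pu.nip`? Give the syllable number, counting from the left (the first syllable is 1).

5

The final syllable (7, nip) is extrametrical; the stress domain is syllables 1–6.
Weights: 1 sa:r H, 2 go L, 3 le L, 4 di L, 5 fo: H, 6 pu L.
Heavy syllables in the domain: 1, 5. The rightmost is syllable 5 (fo:).
Primary stress: syllable 5 → sa:r.go.le.di.ˈfo:.pu.nip.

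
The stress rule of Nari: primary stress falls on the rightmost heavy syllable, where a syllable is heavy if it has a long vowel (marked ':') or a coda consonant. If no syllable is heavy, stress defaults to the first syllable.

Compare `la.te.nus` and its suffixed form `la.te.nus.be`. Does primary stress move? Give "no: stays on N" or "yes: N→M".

no: stays on 3

Base `la.te.nus` (3 syllables):
  Weights: 1 la L, 2 te L, 3 nus H.
  Heavy syllables in the domain: 3. The rightmost is syllable 3 (nus).
  → primary stress on syllable 3.
Suffixed `la.te.nus.be` (4 syllables):
  Weights: 1 la L, 2 te L, 3 nus H, 4 be L.
  Heavy syllables in the domain: 3. The rightmost is syllable 3 (nus).
  → primary stress on syllable 3.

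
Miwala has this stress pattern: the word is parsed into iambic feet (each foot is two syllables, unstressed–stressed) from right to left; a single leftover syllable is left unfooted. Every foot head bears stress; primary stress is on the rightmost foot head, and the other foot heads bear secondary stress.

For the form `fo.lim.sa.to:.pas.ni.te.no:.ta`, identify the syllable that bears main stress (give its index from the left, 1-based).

9

Parse right to left into iambic (σˈσ) feet: fo (lim.ˈsa) (to:.ˈpas) (ni.ˈte) (no:.ˈta). Syllable 1 is left unfooted.
Foot heads (stressed positions): 3, 5, 7, 9.
End Rule Rightmost: primary stress on the rightmost head = syllable 9.
Primary stress: syllable 9 → fo.lim.sa.to:.pas.ni.te.no:.ˈta.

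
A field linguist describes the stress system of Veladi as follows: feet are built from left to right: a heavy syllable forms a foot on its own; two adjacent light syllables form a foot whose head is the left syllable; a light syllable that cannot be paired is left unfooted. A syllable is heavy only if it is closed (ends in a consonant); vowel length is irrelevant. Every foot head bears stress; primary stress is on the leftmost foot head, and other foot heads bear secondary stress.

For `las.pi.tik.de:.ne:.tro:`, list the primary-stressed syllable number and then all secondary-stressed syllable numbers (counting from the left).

Weights: 1 las H, 2 pi L, 3 tik H, 4 de: L, 5 ne: L, 6 tro: L.
Parse left to right (heavy = foot alone; LL = one foot; stranded L unfooted): (ˈlas) pi (ˈtik) (ˈde:.ne:) tro:.
Foot heads: 1, 3, 4.
Primary stress on the leftmost head = syllable 1.
Secondary stress on 3, 4: ˈlas.pi.ˌtik.ˌde:.ne:.tro:.

primary 1, secondary 3, 4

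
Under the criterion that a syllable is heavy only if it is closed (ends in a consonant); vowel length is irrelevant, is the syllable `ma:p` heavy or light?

`ma:p`: long vowel, closed (coda /p/). Closed (coda /p/) → heavy.

heavy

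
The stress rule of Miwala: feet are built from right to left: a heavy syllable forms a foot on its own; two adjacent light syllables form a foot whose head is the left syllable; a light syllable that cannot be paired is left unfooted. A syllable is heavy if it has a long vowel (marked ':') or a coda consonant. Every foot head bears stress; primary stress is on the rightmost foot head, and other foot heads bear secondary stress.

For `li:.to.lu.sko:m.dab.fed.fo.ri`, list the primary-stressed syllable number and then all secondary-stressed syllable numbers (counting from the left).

primary 7, secondary 1, 2, 4, 5, 6

Weights: 1 li: H, 2 to L, 3 lu L, 4 sko:m H, 5 dab H, 6 fed H, 7 fo L, 8 ri L.
Parse right to left (heavy = foot alone; LL = one foot; stranded L unfooted): (ˈli:) (ˈto.lu) (ˈsko:m) (ˈdab) (ˈfed) (ˈfo.ri).
Foot heads: 1, 2, 4, 5, 6, 7.
Primary stress on the rightmost head = syllable 7.
Secondary stress on 1, 2, 4, 5, 6: ˌli:.ˌto.lu.ˌsko:m.ˌdab.ˌfed.ˈfo.ri.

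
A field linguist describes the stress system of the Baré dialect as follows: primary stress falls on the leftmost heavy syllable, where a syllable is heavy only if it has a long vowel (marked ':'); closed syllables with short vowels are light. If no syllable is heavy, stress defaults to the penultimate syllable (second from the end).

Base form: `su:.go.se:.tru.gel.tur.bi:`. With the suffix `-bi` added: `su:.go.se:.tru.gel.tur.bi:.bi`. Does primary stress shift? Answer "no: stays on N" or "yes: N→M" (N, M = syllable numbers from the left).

Base `su:.go.se:.tru.gel.tur.bi:` (7 syllables):
  Weights: 1 su: H, 2 go L, 3 se: H, 4 tru L, 5 gel L, 6 tur L, 7 bi: H.
  Heavy syllables in the domain: 1, 3, 7. The leftmost is syllable 1 (su:).
  → primary stress on syllable 1.
Suffixed `su:.go.se:.tru.gel.tur.bi:.bi` (8 syllables):
  Weights: 1 su: H, 2 go L, 3 se: H, 4 tru L, 5 gel L, 6 tur L, 7 bi: H, 8 bi L.
  Heavy syllables in the domain: 1, 3, 7. The leftmost is syllable 1 (su:).
  → primary stress on syllable 1.

no: stays on 1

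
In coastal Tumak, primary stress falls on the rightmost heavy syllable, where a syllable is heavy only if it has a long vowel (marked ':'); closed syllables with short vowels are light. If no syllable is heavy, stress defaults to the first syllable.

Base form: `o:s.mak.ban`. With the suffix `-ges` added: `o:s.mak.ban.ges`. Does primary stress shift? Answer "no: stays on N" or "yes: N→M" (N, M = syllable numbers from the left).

Base `o:s.mak.ban` (3 syllables):
  Weights: 1 o:s H, 2 mak L, 3 ban L.
  Heavy syllables in the domain: 1. The rightmost is syllable 1 (o:s).
  → primary stress on syllable 1.
Suffixed `o:s.mak.ban.ges` (4 syllables):
  Weights: 1 o:s H, 2 mak L, 3 ban L, 4 ges L.
  Heavy syllables in the domain: 1. The rightmost is syllable 1 (o:s).
  → primary stress on syllable 1.

no: stays on 1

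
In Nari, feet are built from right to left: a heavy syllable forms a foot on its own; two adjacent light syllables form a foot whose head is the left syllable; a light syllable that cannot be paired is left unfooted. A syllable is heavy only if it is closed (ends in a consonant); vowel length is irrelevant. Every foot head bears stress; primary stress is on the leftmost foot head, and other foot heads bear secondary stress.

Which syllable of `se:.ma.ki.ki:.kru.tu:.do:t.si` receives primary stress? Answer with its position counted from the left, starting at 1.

Weights: 1 se: L, 2 ma L, 3 ki L, 4 ki: L, 5 kru L, 6 tu: L, 7 do:t H, 8 si L.
Parse right to left (heavy = foot alone; LL = one foot; stranded L unfooted): (ˈse:.ma) (ˈki.ki:) (ˈkru.tu:) (ˈdo:t) si.
Foot heads: 1, 3, 5, 7.
Primary stress on the leftmost head = syllable 1.
Primary stress: syllable 1 → ˈse:.ma.ki.ki:.kru.tu:.do:t.si.

1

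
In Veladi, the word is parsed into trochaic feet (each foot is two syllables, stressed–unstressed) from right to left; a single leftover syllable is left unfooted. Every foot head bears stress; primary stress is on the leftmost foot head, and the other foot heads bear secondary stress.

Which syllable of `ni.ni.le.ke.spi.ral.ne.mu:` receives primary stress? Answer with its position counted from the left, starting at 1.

Parse right to left into trochaic (ˈσσ) feet: (ˈni.ni) (ˈle.ke) (ˈspi.ral) (ˈne.mu:).
Foot heads (stressed positions): 1, 3, 5, 7.
End Rule Leftmost: primary stress on the leftmost head = syllable 1.
Primary stress: syllable 1 → ˈni.ni.le.ke.spi.ral.ne.mu:.

1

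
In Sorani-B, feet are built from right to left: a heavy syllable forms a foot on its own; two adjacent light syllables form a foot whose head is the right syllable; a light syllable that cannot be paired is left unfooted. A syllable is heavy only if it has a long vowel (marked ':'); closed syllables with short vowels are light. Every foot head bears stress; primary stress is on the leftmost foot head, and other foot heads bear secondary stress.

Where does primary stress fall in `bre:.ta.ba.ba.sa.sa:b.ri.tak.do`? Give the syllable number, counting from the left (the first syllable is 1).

Weights: 1 bre: H, 2 ta L, 3 ba L, 4 ba L, 5 sa L, 6 sa:b H, 7 ri L, 8 tak L, 9 do L.
Parse right to left (heavy = foot alone; LL = one foot; stranded L unfooted): (ˈbre:) (ta.ˈba) (ba.ˈsa) (ˈsa:b) ri (tak.ˈdo).
Foot heads: 1, 3, 5, 6, 9.
Primary stress on the leftmost head = syllable 1.
Primary stress: syllable 1 → ˈbre:.ta.ba.ba.sa.sa:b.ri.tak.do.

1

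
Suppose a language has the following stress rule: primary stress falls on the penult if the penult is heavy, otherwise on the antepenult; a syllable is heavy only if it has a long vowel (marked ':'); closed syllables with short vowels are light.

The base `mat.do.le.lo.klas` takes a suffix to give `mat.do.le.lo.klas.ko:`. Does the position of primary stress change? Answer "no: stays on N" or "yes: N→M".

yes: 3→4

Base `mat.do.le.lo.klas` (5 syllables):
  Weights: 3 le L, 4 lo L, 5 klas L.
  The penult (syllable 4, lo) is light, so stress falls on the antepenult (syllable 3, le).
  → primary stress on syllable 3.
Suffixed `mat.do.le.lo.klas.ko:` (6 syllables):
  Weights: 4 lo L, 5 klas L, 6 ko: H.
  The penult (syllable 5, klas) is light, so stress falls on the antepenult (syllable 4, lo).
  → primary stress on syllable 4.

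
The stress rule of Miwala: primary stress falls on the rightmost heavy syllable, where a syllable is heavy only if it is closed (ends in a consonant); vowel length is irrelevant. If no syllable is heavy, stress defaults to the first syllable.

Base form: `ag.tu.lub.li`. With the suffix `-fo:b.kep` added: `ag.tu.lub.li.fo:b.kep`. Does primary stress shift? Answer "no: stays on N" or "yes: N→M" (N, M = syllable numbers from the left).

Base `ag.tu.lub.li` (4 syllables):
  Weights: 1 ag H, 2 tu L, 3 lub H, 4 li L.
  Heavy syllables in the domain: 1, 3. The rightmost is syllable 3 (lub).
  → primary stress on syllable 3.
Suffixed `ag.tu.lub.li.fo:b.kep` (6 syllables):
  Weights: 1 ag H, 2 tu L, 3 lub H, 4 li L, 5 fo:b H, 6 kep H.
  Heavy syllables in the domain: 1, 3, 5, 6. The rightmost is syllable 6 (kep).
  → primary stress on syllable 6.

yes: 3→6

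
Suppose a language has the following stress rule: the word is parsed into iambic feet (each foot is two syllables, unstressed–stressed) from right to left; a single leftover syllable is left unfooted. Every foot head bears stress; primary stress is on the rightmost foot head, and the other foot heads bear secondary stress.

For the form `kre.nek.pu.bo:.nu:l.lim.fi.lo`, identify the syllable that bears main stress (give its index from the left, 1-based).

Parse right to left into iambic (σˈσ) feet: (kre.ˈnek) (pu.ˈbo:) (nu:l.ˈlim) (fi.ˈlo).
Foot heads (stressed positions): 2, 4, 6, 8.
End Rule Rightmost: primary stress on the rightmost head = syllable 8.
Primary stress: syllable 8 → kre.nek.pu.bo:.nu:l.lim.fi.ˈlo.

8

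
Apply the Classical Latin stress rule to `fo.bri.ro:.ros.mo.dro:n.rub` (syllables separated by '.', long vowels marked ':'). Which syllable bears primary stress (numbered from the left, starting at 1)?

Classical Latin: stress the penult if heavy (long vowel or closed), else the antepenult.
Weights: 5 mo L, 6 dro:n H, 7 rub H.
The penult (syllable 6, dro:n) is heavy, so it takes stress.
Stress on syllable 6: fo.bri.ro:.ros.mo.ˈdro:n.rub.

6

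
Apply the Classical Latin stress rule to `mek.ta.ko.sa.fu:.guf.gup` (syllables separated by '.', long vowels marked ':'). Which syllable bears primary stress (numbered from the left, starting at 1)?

6

Classical Latin: stress the penult if heavy (long vowel or closed), else the antepenult.
Weights: 5 fu: H, 6 guf H, 7 gup H.
The penult (syllable 6, guf) is heavy, so it takes stress.
Stress on syllable 6: mek.ta.ko.sa.fu:.ˈguf.gup.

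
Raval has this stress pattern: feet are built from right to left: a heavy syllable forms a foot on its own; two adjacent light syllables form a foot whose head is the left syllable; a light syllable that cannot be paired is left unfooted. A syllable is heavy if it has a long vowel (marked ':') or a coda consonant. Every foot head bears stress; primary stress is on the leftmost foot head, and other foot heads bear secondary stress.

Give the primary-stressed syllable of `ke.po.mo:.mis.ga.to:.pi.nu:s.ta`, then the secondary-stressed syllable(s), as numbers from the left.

Weights: 1 ke L, 2 po L, 3 mo: H, 4 mis H, 5 ga L, 6 to: H, 7 pi L, 8 nu:s H, 9 ta L.
Parse right to left (heavy = foot alone; LL = one foot; stranded L unfooted): (ˈke.po) (ˈmo:) (ˈmis) ga (ˈto:) pi (ˈnu:s) ta.
Foot heads: 1, 3, 4, 6, 8.
Primary stress on the leftmost head = syllable 1.
Secondary stress on 3, 4, 6, 8: ˈke.po.ˌmo:.ˌmis.ga.ˌto:.pi.ˌnu:s.ta.

primary 1, secondary 3, 4, 6, 8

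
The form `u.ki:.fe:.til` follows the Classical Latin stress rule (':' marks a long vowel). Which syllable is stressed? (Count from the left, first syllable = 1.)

3

Classical Latin: stress the penult if heavy (long vowel or closed), else the antepenult.
Weights: 2 ki: H, 3 fe: H, 4 til H.
The penult (syllable 3, fe:) is heavy, so it takes stress.
Stress on syllable 3: u.ki:.ˈfe:.til.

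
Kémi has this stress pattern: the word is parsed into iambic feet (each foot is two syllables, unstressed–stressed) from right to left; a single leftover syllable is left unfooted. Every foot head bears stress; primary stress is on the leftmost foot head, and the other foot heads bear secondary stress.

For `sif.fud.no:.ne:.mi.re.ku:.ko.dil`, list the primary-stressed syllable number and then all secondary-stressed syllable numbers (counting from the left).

primary 3, secondary 5, 7, 9

Parse right to left into iambic (σˈσ) feet: sif (fud.ˈno:) (ne:.ˈmi) (re.ˈku:) (ko.ˈdil). Syllable 1 is left unfooted.
Foot heads (stressed positions): 3, 5, 7, 9.
End Rule Leftmost: primary stress on the leftmost head = syllable 3.
Secondary stress on 5, 7, 9: sif.fud.ˈno:.ne:.ˌmi.re.ˌku:.ko.ˌdil.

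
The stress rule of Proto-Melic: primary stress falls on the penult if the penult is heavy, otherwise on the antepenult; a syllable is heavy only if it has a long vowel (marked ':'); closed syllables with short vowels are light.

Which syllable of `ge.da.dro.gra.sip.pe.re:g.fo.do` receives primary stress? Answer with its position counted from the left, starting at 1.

Weights: 7 re:g H, 8 fo L, 9 do L.
The penult (syllable 8, fo) is light, so stress falls on the antepenult (syllable 7, re:g).
Primary stress: syllable 7 → ge.da.dro.gra.sip.pe.ˈre:g.fo.do.

7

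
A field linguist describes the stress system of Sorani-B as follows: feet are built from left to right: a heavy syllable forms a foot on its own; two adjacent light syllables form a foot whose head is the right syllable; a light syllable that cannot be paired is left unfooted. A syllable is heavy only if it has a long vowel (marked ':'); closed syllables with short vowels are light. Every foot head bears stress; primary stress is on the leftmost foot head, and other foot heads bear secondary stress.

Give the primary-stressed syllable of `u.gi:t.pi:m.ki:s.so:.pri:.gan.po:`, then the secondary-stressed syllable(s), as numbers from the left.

Weights: 1 u L, 2 gi:t H, 3 pi:m H, 4 ki:s H, 5 so: H, 6 pri: H, 7 gan L, 8 po: H.
Parse left to right (heavy = foot alone; LL = one foot; stranded L unfooted): u (ˈgi:t) (ˈpi:m) (ˈki:s) (ˈso:) (ˈpri:) gan (ˈpo:).
Foot heads: 2, 3, 4, 5, 6, 8.
Primary stress on the leftmost head = syllable 2.
Secondary stress on 3, 4, 5, 6, 8: u.ˈgi:t.ˌpi:m.ˌki:s.ˌso:.ˌpri:.gan.ˌpo:.

primary 2, secondary 3, 4, 5, 6, 8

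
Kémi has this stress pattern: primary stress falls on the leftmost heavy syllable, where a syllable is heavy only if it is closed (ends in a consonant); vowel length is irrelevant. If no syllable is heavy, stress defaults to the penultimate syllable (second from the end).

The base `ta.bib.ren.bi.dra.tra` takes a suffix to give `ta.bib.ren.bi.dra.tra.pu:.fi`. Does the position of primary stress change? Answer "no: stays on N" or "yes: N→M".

no: stays on 2

Base `ta.bib.ren.bi.dra.tra` (6 syllables):
  Weights: 1 ta L, 2 bib H, 3 ren H, 4 bi L, 5 dra L, 6 tra L.
  Heavy syllables in the domain: 2, 3. The leftmost is syllable 2 (bib).
  → primary stress on syllable 2.
Suffixed `ta.bib.ren.bi.dra.tra.pu:.fi` (8 syllables):
  Weights: 1 ta L, 2 bib H, 3 ren H, 4 bi L, 5 dra L, 6 tra L, 7 pu: L, 8 fi L.
  Heavy syllables in the domain: 2, 3. The leftmost is syllable 2 (bib).
  → primary stress on syllable 2.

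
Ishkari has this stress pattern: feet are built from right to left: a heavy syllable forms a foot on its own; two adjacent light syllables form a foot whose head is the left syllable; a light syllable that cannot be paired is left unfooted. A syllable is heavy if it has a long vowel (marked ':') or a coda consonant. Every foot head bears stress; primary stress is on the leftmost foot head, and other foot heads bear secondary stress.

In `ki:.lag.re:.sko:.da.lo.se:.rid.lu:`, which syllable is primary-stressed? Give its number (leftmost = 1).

Weights: 1 ki: H, 2 lag H, 3 re: H, 4 sko: H, 5 da L, 6 lo L, 7 se: H, 8 rid H, 9 lu: H.
Parse right to left (heavy = foot alone; LL = one foot; stranded L unfooted): (ˈki:) (ˈlag) (ˈre:) (ˈsko:) (ˈda.lo) (ˈse:) (ˈrid) (ˈlu:).
Foot heads: 1, 2, 3, 4, 5, 7, 8, 9.
Primary stress on the leftmost head = syllable 1.
Primary stress: syllable 1 → ˈki:.lag.re:.sko:.da.lo.se:.rid.lu:.

1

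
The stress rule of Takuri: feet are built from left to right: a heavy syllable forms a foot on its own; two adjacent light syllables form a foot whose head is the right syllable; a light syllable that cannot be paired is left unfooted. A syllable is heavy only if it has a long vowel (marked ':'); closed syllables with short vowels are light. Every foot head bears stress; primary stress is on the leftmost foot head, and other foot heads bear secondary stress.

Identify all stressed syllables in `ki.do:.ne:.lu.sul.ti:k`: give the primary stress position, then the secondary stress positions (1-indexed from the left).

primary 2, secondary 3, 5, 6

Weights: 1 ki L, 2 do: H, 3 ne: H, 4 lu L, 5 sul L, 6 ti:k H.
Parse left to right (heavy = foot alone; LL = one foot; stranded L unfooted): ki (ˈdo:) (ˈne:) (lu.ˈsul) (ˈti:k).
Foot heads: 2, 3, 5, 6.
Primary stress on the leftmost head = syllable 2.
Secondary stress on 3, 5, 6: ki.ˈdo:.ˌne:.lu.ˌsul.ˌti:k.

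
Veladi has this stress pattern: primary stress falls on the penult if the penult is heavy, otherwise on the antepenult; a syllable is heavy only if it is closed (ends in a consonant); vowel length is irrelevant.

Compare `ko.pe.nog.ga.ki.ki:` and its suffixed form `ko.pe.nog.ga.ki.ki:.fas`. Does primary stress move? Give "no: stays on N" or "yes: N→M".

yes: 4→5

Base `ko.pe.nog.ga.ki.ki:` (6 syllables):
  Weights: 4 ga L, 5 ki L, 6 ki: L.
  The penult (syllable 5, ki) is light, so stress falls on the antepenult (syllable 4, ga).
  → primary stress on syllable 4.
Suffixed `ko.pe.nog.ga.ki.ki:.fas` (7 syllables):
  Weights: 5 ki L, 6 ki: L, 7 fas H.
  The penult (syllable 6, ki:) is light, so stress falls on the antepenult (syllable 5, ki).
  → primary stress on syllable 5.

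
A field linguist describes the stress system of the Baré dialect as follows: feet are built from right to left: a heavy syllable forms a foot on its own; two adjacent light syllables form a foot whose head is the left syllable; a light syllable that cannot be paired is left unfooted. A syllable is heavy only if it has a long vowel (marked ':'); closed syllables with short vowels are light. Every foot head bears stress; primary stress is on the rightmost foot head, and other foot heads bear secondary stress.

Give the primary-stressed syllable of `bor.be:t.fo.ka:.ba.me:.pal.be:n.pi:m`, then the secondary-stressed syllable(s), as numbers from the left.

Weights: 1 bor L, 2 be:t H, 3 fo L, 4 ka: H, 5 ba L, 6 me: H, 7 pal L, 8 be:n H, 9 pi:m H.
Parse right to left (heavy = foot alone; LL = one foot; stranded L unfooted): bor (ˈbe:t) fo (ˈka:) ba (ˈme:) pal (ˈbe:n) (ˈpi:m).
Foot heads: 2, 4, 6, 8, 9.
Primary stress on the rightmost head = syllable 9.
Secondary stress on 2, 4, 6, 8: bor.ˌbe:t.fo.ˌka:.ba.ˌme:.pal.ˌbe:n.ˈpi:m.

primary 9, secondary 2, 4, 6, 8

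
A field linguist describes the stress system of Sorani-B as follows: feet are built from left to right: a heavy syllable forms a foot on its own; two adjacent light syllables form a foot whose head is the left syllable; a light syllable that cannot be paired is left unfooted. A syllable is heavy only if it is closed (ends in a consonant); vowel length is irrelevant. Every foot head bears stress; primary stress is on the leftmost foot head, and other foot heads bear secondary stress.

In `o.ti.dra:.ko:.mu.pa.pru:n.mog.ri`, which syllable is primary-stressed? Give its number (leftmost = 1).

1

Weights: 1 o L, 2 ti L, 3 dra: L, 4 ko: L, 5 mu L, 6 pa L, 7 pru:n H, 8 mog H, 9 ri L.
Parse left to right (heavy = foot alone; LL = one foot; stranded L unfooted): (ˈo.ti) (ˈdra:.ko:) (ˈmu.pa) (ˈpru:n) (ˈmog) ri.
Foot heads: 1, 3, 5, 7, 8.
Primary stress on the leftmost head = syllable 1.
Primary stress: syllable 1 → ˈo.ti.dra:.ko:.mu.pa.pru:n.mog.ri.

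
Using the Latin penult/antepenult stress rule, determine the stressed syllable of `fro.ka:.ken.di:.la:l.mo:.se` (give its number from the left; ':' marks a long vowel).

6

Classical Latin: stress the penult if heavy (long vowel or closed), else the antepenult.
Weights: 5 la:l H, 6 mo: H, 7 se L.
The penult (syllable 6, mo:) is heavy, so it takes stress.
Stress on syllable 6: fro.ka:.ken.di:.la:l.ˈmo:.se.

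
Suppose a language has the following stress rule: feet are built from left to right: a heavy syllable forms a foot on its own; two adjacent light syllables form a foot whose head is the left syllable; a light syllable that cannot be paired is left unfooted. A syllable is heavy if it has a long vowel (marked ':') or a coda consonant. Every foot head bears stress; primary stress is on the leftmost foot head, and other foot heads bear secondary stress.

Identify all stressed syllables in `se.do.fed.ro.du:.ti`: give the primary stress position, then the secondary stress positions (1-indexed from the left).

Weights: 1 se L, 2 do L, 3 fed H, 4 ro L, 5 du: H, 6 ti L.
Parse left to right (heavy = foot alone; LL = one foot; stranded L unfooted): (ˈse.do) (ˈfed) ro (ˈdu:) ti.
Foot heads: 1, 3, 5.
Primary stress on the leftmost head = syllable 1.
Secondary stress on 3, 5: ˈse.do.ˌfed.ro.ˌdu:.ti.

primary 1, secondary 3, 5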